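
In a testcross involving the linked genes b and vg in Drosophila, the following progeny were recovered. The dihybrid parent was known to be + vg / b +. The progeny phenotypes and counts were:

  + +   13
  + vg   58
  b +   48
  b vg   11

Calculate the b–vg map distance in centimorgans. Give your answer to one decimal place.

The recombinant classes are + + and b vg: 13 + 11 = 24.
Recombination frequency = 24/130 = 0.1846 ≈ 18.5%, i.e. 18.5 centimorgans.

18.5 centimorgans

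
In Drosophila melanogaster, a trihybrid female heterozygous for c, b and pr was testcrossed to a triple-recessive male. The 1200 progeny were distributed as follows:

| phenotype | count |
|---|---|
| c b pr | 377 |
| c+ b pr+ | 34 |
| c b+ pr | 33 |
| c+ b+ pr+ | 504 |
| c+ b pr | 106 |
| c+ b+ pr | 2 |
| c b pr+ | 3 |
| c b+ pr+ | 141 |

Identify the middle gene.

pr

The two most frequent reciprocal classes, c b pr and c+ b+ pr+, are the parental types, so the F1 was c b pr / c+ b+ pr+.
The two rarest classes, c b pr+ and c+ b+ pr, are the double crossovers. Comparing them with the parentals, only the pr allele has switched, so pr is the middle locus and the order is b – pr – c.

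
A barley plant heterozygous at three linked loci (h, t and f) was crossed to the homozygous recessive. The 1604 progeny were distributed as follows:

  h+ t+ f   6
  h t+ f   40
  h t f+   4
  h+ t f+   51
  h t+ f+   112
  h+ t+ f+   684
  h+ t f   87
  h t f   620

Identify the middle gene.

The two most frequent reciprocal classes, h t f and h+ t+ f+, are the parental types, so the F1 was h t f / h+ t+ f+.
The two rarest classes, h t f+ and h+ t+ f, are the double crossovers. Comparing them with the parentals, only the f allele has switched, so f is the middle locus and the order is t – f – h.

f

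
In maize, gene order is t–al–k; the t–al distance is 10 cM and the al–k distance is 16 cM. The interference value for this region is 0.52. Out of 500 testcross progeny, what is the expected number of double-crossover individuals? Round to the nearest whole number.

Map distances give recombination frequencies of 0.100 and 0.160 for the two intervals.
With interference 0.52 (so coincidence = 0.48), expected double-crossover frequency = 0.100 × 0.160 × 0.48 = 0.00768.
Expected number = 0.00768 × 500 = 3.84 ≈ 4.

4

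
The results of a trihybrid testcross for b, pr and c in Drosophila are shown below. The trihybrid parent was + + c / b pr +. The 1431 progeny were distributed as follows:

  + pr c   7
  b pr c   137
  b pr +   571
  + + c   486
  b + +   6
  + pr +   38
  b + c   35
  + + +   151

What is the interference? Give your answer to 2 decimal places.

The two rarest classes, + pr c and b + +, are the double crossovers. Comparing them with the parentals, only the pr allele has switched, so pr is the middle locus and the order is c – pr – b.
c–pr: (288 + 13)/1431 = 0.2103; pr–b: (73 + 13)/1431 = 0.0601.
Expected DCO frequency = 0.2103 × 0.0601 ≈ 0.01264; observed = 13/1431 ≈ 0.00908.
Coefficient of coincidence = 0.00908/0.01264 ≈ 0.72; interference = 1 − 0.72 = 0.28.

0.28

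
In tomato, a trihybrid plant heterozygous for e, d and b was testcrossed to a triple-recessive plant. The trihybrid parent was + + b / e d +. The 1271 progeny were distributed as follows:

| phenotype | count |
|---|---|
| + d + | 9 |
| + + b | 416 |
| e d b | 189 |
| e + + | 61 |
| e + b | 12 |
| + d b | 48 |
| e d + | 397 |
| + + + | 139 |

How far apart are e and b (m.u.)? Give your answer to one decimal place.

The two rarest classes, e + b and + d +, are the double crossovers. Comparing them with the parentals, only the e allele has switched, so e is the middle locus and the order is d – e – b.
Crossovers in the e–b interval produce the single-crossover classes + + + and e d b (139 + 189 = 328) plus the double crossovers (21).
RF(e–b) = (328 + 21) / 1271 = 349/1271 = 0.2746 → 27.5 m.u.

27.5 m.u.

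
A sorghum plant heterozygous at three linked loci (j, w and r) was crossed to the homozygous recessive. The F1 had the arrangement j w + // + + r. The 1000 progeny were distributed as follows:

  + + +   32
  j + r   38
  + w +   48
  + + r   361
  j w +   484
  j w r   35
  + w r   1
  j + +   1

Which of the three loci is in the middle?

w

The two rarest classes, j + + and + w r, are the double crossovers. Comparing them with the parentals, only the w allele has switched, so w is the middle locus and the order is j – w – r.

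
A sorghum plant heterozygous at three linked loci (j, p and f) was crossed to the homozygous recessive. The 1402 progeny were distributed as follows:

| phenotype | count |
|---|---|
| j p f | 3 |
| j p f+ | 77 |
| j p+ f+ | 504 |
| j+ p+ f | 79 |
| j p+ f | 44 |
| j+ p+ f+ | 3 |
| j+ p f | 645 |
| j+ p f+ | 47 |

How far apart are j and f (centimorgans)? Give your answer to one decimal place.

The two most frequent reciprocal classes, j+ p f and j p+ f+, are the parental types, so the F1 was j+ p f / j p+ f+.
The two rarest classes, j p f and j+ p+ f+, are the double crossovers. Comparing them with the parentals, only the j allele has switched, so j is the middle locus and the order is f – j – p.
Crossovers in the f–j interval produce the single-crossover classes j+ p f+ and j p+ f (47 + 44 = 91) plus the double crossovers (6).
RF(f–j) = (91 + 6) / 1402 = 97/1402 = 0.0692 → 6.9 centimorgans.

6.9 centimorgans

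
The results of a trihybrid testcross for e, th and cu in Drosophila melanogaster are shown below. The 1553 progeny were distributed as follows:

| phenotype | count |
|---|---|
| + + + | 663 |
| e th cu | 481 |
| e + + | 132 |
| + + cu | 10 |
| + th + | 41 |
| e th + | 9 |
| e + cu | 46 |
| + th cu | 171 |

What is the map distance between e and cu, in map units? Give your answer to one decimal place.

20.7 map units

The two most frequent reciprocal classes, + + + and e th cu, are the parental types, so the F1 was + + + / e th cu.
The two rarest classes, + + cu and e th +, are the double crossovers. Comparing them with the parentals, only the cu allele has switched, so cu is the middle locus and the order is e – cu – th.
Crossovers in the e–cu interval produce the single-crossover classes e + + and + th cu (132 + 171 = 303) plus the double crossovers (19).
RF(e–cu) = (303 + 19) / 1553 = 322/1553 = 0.2073 → 20.7 map units.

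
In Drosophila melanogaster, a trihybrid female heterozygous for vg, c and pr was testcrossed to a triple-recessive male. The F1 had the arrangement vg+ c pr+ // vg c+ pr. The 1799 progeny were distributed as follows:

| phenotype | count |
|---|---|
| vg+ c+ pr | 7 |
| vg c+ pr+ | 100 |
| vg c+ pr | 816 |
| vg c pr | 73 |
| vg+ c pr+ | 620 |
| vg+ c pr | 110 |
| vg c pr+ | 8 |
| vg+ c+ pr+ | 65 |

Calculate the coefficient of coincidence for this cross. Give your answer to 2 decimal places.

0.78

The two rarest classes, vg c pr+ and vg+ c+ pr, are the double crossovers. Comparing them with the parentals, only the vg allele has switched, so vg is the middle locus and the order is c – vg – pr.
c–vg: (138 + 15)/1799 = 0.0850; vg–pr: (210 + 15)/1799 = 0.1251.
Expected DCO frequency = 0.0850 × 0.1251 ≈ 0.01063; observed = 15/1799 ≈ 0.00834.
Coefficient of coincidence = 0.00834/0.01063 ≈ 0.78.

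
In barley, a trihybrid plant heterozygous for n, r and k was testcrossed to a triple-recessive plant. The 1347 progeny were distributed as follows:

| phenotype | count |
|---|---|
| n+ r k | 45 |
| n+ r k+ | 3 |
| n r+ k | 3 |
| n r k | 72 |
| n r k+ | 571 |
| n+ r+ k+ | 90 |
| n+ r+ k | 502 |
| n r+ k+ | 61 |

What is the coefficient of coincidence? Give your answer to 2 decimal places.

0.43

The two most frequent reciprocal classes, n r k+ and n+ r+ k, are the parental types, so the F1 was n r k+ / n+ r+ k.
The two rarest classes, n+ r k+ and n r+ k, are the double crossovers. Comparing them with the parentals, only the n allele has switched, so n is the middle locus and the order is k – n – r.
k–n: (162 + 6)/1347 = 0.1247; n–r: (106 + 6)/1347 = 0.0831.
Expected DCO frequency = 0.1247 × 0.0831 ≈ 0.01036; observed = 6/1347 ≈ 0.00445.
Coefficient of coincidence = 0.00445/0.01036 ≈ 0.43.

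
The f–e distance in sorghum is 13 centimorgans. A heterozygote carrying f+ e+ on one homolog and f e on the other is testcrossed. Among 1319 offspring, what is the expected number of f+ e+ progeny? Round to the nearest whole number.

574

A map distance of 13 centimorgans corresponds to a recombination frequency of 0.130.
The F1 is f+ e+ / f e, so f+ e+ is a parental gamete class with expected frequency (1 − r)/2 = 0.870/2 = 0.4350.
Expected number = 0.4350 × 1319 = 573.76 ≈ 574.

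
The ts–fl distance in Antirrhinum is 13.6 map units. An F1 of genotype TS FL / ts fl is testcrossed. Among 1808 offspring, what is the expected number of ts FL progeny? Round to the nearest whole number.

123

A map distance of 13.6 map units corresponds to a recombination frequency of 0.136.
The F1 is TS FL / ts fl, so ts FL is a recombinant gamete class with expected frequency r/2 = 0.136/2 = 0.0680.
Expected number = 0.0680 × 1808 = 122.94 ≈ 123.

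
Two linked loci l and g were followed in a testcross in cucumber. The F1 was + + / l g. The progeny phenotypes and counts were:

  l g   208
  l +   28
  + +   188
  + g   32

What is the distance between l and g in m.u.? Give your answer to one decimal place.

13.2 m.u.

The recombinant classes are + g and l +: 32 + 28 = 60.
Recombination frequency = 60/456 = 0.1316 ≈ 13.2%, i.e. 13.2 m.u.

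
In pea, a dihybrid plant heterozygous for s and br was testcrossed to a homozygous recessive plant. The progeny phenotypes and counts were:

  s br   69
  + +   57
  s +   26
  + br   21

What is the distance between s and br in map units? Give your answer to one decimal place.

27.2 map units

The two most frequent classes, + + (57) and s br (69), are the parental types, so the F1 was + + / s br.
The recombinant classes are + br and s +: 21 + 26 = 47.
Recombination frequency = 47/173 = 0.2717 ≈ 27.2%, i.e. 27.2 map units.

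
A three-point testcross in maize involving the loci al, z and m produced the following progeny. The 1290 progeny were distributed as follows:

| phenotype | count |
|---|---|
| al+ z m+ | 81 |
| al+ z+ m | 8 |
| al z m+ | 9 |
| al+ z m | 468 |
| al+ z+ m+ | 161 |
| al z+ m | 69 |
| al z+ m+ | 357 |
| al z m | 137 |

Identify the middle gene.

The two most frequent reciprocal classes, al+ z m and al z+ m+, are the parental types, so the F1 was al+ z m / al z+ m+.
The two rarest classes, al+ z+ m and al z m+, are the double crossovers. Comparing them with the parentals, only the z allele has switched, so z is the middle locus and the order is al – z – m.

z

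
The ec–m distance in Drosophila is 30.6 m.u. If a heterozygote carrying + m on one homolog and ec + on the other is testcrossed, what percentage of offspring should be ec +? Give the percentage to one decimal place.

A map distance of 30.6 m.u. corresponds to a recombination frequency of 0.306.
The F1 is + m / ec +, so ec + is a parental gamete class with expected frequency (1 − r)/2 = 0.694/2 = 0.3470.
That is 0.3470 = 34.7% of the progeny.

34.7%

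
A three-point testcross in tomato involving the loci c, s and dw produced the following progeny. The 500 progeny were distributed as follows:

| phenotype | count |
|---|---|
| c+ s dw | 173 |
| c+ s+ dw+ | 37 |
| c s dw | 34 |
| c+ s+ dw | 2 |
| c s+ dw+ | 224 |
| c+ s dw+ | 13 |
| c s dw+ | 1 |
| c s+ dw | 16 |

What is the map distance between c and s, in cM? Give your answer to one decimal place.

The two most frequent reciprocal classes, c+ s dw and c s+ dw+, are the parental types, so the F1 was c+ s dw / c s+ dw+.
The two rarest classes, c+ s+ dw and c s dw+, are the double crossovers. Comparing them with the parentals, only the s allele has switched, so s is the middle locus and the order is dw – s – c.
Crossovers in the s–c interval produce the single-crossover classes c s dw and c+ s+ dw+ (34 + 37 = 71) plus the double crossovers (3).
RF(s–c) = (71 + 3) / 500 = 74/500 = 0.1480 → 14.8 cM.

14.8 cM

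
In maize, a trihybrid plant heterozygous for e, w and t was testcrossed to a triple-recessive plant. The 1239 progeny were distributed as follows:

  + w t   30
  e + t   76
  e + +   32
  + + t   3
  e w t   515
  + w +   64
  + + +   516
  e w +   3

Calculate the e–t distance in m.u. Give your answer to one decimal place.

5.5 m.u.

The two most frequent reciprocal classes, e w t and + + +, are the parental types, so the F1 was e w t / + + +.
The two rarest classes, e w + and + + t, are the double crossovers. Comparing them with the parentals, only the t allele has switched, so t is the middle locus and the order is w – t – e.
Crossovers in the t–e interval produce the single-crossover classes + w t and e + + (30 + 32 = 62) plus the double crossovers (6).
RF(t–e) = (62 + 6) / 1239 = 68/1239 = 0.0549 → 5.5 m.u.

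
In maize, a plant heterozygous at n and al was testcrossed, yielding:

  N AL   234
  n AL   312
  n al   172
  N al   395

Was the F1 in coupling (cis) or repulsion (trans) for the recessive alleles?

The two most frequent classes are N al (395) and n AL (312); these are the parental (non-recombinant) types.
So the F1 carried N al on one chromosome and n AL on the other — the recessive alleles are on opposite chromosomes (trans / repulsion).

trans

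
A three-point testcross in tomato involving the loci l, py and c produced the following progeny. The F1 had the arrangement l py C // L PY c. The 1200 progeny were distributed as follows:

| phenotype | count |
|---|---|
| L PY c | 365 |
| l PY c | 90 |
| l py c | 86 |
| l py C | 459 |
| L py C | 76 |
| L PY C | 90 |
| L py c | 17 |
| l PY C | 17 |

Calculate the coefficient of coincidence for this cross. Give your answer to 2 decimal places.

0.97

The two rarest classes, l PY C and L py c, are the double crossovers. Comparing them with the parentals, only the py allele has switched, so py is the middle locus and the order is c – py – l.
c–py: (176 + 34)/1200 = 0.1750; py–l: (166 + 34)/1200 = 0.1667.
Expected DCO frequency = 0.1750 × 0.1667 ≈ 0.02917; observed = 34/1200 ≈ 0.02833.
Coefficient of coincidence = 0.02833/0.02917 ≈ 0.97.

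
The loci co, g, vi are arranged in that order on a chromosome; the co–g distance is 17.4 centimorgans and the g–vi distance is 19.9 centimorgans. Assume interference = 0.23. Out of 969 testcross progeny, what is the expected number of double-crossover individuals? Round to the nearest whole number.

26

Map distances give recombination frequencies of 0.174 and 0.199 for the two intervals.
With interference 0.23 (so coincidence = 0.77), expected double-crossover frequency = 0.174 × 0.199 × 0.77 = 0.02666.
Expected number = 0.02666 × 969 = 25.84 ≈ 26.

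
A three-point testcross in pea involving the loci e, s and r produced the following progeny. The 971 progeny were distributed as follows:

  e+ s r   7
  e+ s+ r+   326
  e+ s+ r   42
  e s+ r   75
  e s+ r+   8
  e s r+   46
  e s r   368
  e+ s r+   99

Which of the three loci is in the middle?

e

The two most frequent reciprocal classes, e+ s+ r+ and e s r, are the parental types, so the F1 was e+ s+ r+ / e s r.
The two rarest classes, e s+ r+ and e+ s r, are the double crossovers. Comparing them with the parentals, only the e allele has switched, so e is the middle locus and the order is s – e – r.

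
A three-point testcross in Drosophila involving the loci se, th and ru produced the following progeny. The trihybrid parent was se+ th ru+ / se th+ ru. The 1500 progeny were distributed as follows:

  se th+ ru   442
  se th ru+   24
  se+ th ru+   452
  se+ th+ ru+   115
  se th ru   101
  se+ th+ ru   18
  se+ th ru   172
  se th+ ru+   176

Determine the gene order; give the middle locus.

The two rarest classes, se th ru+ and se+ th+ ru, are the double crossovers. Comparing them with the parentals, only the se allele has switched, so se is the middle locus and the order is th – se – ru.

se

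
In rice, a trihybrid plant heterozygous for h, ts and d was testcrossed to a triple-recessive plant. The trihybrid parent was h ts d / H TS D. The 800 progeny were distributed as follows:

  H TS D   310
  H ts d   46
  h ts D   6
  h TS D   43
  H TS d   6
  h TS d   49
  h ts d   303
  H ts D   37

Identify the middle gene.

The two rarest classes, h ts D and H TS d, are the double crossovers. Comparing them with the parentals, only the d allele has switched, so d is the middle locus and the order is h – d – ts.

d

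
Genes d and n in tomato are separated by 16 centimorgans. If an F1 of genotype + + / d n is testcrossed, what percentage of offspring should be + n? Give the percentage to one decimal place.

A map distance of 16 centimorgans corresponds to a recombination frequency of 0.160.
The F1 is + + / d n, so + n is a recombinant gamete class with expected frequency r/2 = 0.160/2 = 0.0800.
That is 0.0800 = 8.0% of the progeny.

8.0%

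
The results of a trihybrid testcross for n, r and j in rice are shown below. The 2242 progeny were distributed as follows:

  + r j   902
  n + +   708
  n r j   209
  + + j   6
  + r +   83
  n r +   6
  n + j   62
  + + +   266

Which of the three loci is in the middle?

r

The two most frequent reciprocal classes, + r j and n + +, are the parental types, so the F1 was + r j / n + +.
The two rarest classes, + + j and n r +, are the double crossovers. Comparing them with the parentals, only the r allele has switched, so r is the middle locus and the order is j – r – n.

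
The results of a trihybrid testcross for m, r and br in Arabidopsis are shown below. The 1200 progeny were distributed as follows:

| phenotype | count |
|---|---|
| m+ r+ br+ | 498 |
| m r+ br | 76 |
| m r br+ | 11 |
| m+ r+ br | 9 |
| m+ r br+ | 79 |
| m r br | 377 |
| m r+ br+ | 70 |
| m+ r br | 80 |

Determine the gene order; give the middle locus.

The two most frequent reciprocal classes, m+ r+ br+ and m r br, are the parental types, so the F1 was m+ r+ br+ / m r br.
The two rarest classes, m+ r+ br and m r br+, are the double crossovers. Comparing them with the parentals, only the br allele has switched, so br is the middle locus and the order is m – br – r.

br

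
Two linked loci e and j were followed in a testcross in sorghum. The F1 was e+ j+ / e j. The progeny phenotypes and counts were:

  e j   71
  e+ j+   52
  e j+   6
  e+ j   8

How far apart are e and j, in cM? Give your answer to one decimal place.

10.2 cM

The recombinant classes are e+ j and e j+: 8 + 6 = 14.
Recombination frequency = 14/137 = 0.1022 ≈ 10.2%, i.e. 10.2 cM.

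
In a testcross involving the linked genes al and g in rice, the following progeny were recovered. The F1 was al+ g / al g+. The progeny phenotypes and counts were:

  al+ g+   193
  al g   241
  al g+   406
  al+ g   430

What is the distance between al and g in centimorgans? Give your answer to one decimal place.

The recombinant classes are al+ g+ and al g: 193 + 241 = 434.
Recombination frequency = 434/1270 = 0.3417 ≈ 34.2%, i.e. 34.2 centimorgans.

34.2 centimorgans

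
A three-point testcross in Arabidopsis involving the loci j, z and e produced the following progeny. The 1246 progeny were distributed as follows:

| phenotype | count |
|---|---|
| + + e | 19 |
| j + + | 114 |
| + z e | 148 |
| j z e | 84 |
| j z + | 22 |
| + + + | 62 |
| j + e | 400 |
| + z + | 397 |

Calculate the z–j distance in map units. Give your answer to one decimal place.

The two most frequent reciprocal classes, + z + and j + e, are the parental types, so the F1 was + z + / j + e.
The two rarest classes, j z + and + + e, are the double crossovers. Comparing them with the parentals, only the j allele has switched, so j is the middle locus and the order is z – j – e.
Crossovers in the z–j interval produce the single-crossover classes + + + and j z e (62 + 84 = 146) plus the double crossovers (41).
RF(z–j) = (146 + 41) / 1246 = 187/1246 = 0.1501 → 15.0 map units.

15.0 map units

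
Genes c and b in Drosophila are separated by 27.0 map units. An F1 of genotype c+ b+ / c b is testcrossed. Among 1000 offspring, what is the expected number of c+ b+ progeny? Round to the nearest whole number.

365

A map distance of 27.0 map units corresponds to a recombination frequency of 0.270.
The F1 is c+ b+ / c b, so c+ b+ is a parental gamete class with expected frequency (1 − r)/2 = 0.730/2 = 0.3650.
Expected number = 0.3650 × 1000 = 365.00 ≈ 365.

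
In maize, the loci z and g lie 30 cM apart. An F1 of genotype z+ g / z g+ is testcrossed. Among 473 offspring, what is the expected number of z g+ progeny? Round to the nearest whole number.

A map distance of 30 cM corresponds to a recombination frequency of 0.300.
The F1 is z+ g / z g+, so z g+ is a parental gamete class with expected frequency (1 − r)/2 = 0.700/2 = 0.3500.
Expected number = 0.3500 × 473 = 165.55 ≈ 166.

166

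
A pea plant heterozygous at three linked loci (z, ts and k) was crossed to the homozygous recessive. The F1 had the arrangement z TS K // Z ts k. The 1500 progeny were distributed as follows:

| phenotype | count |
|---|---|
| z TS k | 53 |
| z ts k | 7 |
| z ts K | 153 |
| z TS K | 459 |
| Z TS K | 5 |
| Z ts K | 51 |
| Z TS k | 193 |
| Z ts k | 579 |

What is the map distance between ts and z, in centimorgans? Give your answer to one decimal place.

23.9 centimorgans

The two rarest classes, Z TS K and z ts k, are the double crossovers. Comparing them with the parentals, only the z allele has switched, so z is the middle locus and the order is ts – z – k.
Crossovers in the ts–z interval produce the single-crossover classes z ts K and Z TS k (153 + 193 = 346) plus the double crossovers (12).
RF(ts–z) = (346 + 12) / 1500 = 358/1500 = 0.2387 → 23.9 centimorgans.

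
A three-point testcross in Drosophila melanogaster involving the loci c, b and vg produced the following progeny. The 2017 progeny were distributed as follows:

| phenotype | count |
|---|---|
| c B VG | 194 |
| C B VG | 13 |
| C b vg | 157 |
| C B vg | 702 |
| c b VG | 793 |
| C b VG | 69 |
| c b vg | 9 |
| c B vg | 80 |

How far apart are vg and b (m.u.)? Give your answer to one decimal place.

The two most frequent reciprocal classes, C B vg and c b VG, are the parental types, so the F1 was C B vg / c b VG.
The two rarest classes, C B VG and c b vg, are the double crossovers. Comparing them with the parentals, only the vg allele has switched, so vg is the middle locus and the order is b – vg – c.
Crossovers in the b–vg interval produce the single-crossover classes C b vg and c B VG (157 + 194 = 351) plus the double crossovers (22).
RF(b–vg) = (351 + 22) / 2017 = 373/2017 = 0.1849 → 18.5 m.u.

18.5 m.u.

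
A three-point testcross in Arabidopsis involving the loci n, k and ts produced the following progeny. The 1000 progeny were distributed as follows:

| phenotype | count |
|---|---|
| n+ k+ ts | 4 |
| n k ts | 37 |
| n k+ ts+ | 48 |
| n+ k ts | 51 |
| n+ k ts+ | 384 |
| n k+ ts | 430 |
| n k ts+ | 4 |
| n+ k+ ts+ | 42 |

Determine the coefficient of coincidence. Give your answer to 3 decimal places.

0.859

The two most frequent reciprocal classes, n+ k ts+ and n k+ ts, are the parental types, so the F1 was n+ k ts+ / n k+ ts.
The two rarest classes, n k ts+ and n+ k+ ts, are the double crossovers. Comparing them with the parentals, only the n allele has switched, so n is the middle locus and the order is k – n – ts.
k–n: (79 + 8)/1000 = 0.0870; n–ts: (99 + 8)/1000 = 0.1070.
Expected DCO frequency = 0.0870 × 0.1070 ≈ 0.00931; observed = 8/1000 ≈ 0.00800.
Coefficient of coincidence = 0.00800/0.00931 ≈ 0.859.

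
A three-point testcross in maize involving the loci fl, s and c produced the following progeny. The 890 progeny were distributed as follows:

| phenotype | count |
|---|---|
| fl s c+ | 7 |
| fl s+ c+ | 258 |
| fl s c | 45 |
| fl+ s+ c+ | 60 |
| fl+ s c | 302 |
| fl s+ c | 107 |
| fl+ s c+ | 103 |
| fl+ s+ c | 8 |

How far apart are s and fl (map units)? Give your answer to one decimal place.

The two most frequent reciprocal classes, fl s+ c+ and fl+ s c, are the parental types, so the F1 was fl s+ c+ / fl+ s c.
The two rarest classes, fl s c+ and fl+ s+ c, are the double crossovers. Comparing them with the parentals, only the s allele has switched, so s is the middle locus and the order is fl – s – c.
Crossovers in the fl–s interval produce the single-crossover classes fl+ s+ c+ and fl s c (60 + 45 = 105) plus the double crossovers (15).
RF(fl–s) = (105 + 15) / 890 = 120/890 = 0.1348 → 13.5 map units.

13.5 map units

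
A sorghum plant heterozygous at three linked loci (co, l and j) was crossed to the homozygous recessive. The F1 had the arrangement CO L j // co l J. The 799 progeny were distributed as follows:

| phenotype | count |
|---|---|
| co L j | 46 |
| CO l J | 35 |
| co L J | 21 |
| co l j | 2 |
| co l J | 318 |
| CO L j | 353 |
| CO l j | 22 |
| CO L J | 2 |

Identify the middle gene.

The two rarest classes, CO L J and co l j, are the double crossovers. Comparing them with the parentals, only the j allele has switched, so j is the middle locus and the order is l – j – co.

j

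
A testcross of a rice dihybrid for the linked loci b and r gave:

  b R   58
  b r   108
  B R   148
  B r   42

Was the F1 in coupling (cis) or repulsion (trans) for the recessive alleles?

The two most frequent classes are B R (148) and b r (108); these are the parental (non-recombinant) types.
So the F1 carried B R on one chromosome and b r on the other — the recessive alleles are on the same chromosome (cis / coupling).

cis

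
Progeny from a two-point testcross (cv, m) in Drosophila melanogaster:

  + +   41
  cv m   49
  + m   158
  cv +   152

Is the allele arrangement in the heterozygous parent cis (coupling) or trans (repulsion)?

The two most frequent classes are + m (158) and cv + (152); these are the parental (non-recombinant) types.
So the F1 carried + m on one chromosome and cv + on the other — the recessive alleles are on opposite chromosomes (trans / repulsion).

trans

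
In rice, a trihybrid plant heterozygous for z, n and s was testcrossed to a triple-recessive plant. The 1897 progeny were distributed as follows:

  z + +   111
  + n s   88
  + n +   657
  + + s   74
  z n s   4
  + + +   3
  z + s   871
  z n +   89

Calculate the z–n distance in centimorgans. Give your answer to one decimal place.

9.0 centimorgans

The two most frequent reciprocal classes, + n + and z + s, are the parental types, so the F1 was + n + / z + s.
The two rarest classes, + + + and z n s, are the double crossovers. Comparing them with the parentals, only the n allele has switched, so n is the middle locus and the order is s – n – z.
Crossovers in the n–z interval produce the single-crossover classes z n + and + + s (89 + 74 = 163) plus the double crossovers (7).
RF(n–z) = (163 + 7) / 1897 = 170/1897 = 0.0896 → 9.0 centimorgans.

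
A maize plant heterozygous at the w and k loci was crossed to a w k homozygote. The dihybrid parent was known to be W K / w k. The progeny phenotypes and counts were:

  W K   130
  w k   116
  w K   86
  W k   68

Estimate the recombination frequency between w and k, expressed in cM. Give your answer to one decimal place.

The recombinant classes are W k and w K: 68 + 86 = 154.
Recombination frequency = 154/400 = 0.3850 ≈ 38.5%, i.e. 38.5 cM.

38.5 cM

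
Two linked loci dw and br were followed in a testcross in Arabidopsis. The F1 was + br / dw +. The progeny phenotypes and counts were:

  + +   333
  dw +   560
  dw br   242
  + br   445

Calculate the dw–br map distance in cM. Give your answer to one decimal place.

The recombinant classes are + + and dw br: 333 + 242 = 575.
Recombination frequency = 575/1580 = 0.3639 ≈ 36.4%, i.e. 36.4 cM.

36.4 cM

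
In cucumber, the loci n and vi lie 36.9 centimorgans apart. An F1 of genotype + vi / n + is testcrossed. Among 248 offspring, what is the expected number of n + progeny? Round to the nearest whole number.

A map distance of 36.9 centimorgans corresponds to a recombination frequency of 0.369.
The F1 is + vi / n +, so n + is a parental gamete class with expected frequency (1 − r)/2 = 0.631/2 = 0.3155.
Expected number = 0.3155 × 248 = 78.24 ≈ 78.

78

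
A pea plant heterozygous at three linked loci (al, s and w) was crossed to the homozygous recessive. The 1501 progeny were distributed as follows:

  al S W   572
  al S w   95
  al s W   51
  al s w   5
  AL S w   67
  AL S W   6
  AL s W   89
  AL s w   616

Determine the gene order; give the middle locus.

The two most frequent reciprocal classes, AL s w and al S W, are the parental types, so the F1 was AL s w / al S W.
The two rarest classes, al s w and AL S W, are the double crossovers. Comparing them with the parentals, only the al allele has switched, so al is the middle locus and the order is w – al – s.

al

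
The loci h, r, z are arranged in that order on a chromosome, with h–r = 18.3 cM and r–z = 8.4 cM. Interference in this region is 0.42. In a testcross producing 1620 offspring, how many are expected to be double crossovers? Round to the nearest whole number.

14

Map distances give recombination frequencies of 0.183 and 0.084 for the two intervals.
With interference 0.42 (so coincidence = 0.58), expected double-crossover frequency = 0.183 × 0.084 × 0.58 = 0.00892.
Expected number = 0.00892 × 1620 = 14.44 ≈ 14.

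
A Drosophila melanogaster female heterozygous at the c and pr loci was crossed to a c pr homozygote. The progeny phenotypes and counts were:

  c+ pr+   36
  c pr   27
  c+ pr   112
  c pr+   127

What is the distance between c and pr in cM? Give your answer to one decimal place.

20.9 cM

The two most frequent classes, c+ pr (112) and c pr+ (127), are the parental types, so the F1 was c+ pr / c pr+.
The recombinant classes are c+ pr+ and c pr: 36 + 27 = 63.
Recombination frequency = 63/302 = 0.2086 ≈ 20.9%, i.e. 20.9 cM.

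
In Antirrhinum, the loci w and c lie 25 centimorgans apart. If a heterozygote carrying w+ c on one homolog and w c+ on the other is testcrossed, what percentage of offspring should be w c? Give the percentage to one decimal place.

A map distance of 25 centimorgans corresponds to a recombination frequency of 0.250.
The F1 is w+ c / w c+, so w c is a recombinant gamete class with expected frequency r/2 = 0.250/2 = 0.1250.
That is 0.1250 = 12.5% of the progeny.

12.5%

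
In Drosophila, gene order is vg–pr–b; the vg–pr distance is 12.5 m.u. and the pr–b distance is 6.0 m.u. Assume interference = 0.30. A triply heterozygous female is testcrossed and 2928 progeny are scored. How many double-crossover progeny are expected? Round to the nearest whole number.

15

Map distances give recombination frequencies of 0.125 and 0.060 for the two intervals.
With interference 0.30 (so coincidence = 0.70), expected double-crossover frequency = 0.125 × 0.060 × 0.70 = 0.00525.
Expected number = 0.00525 × 2928 = 15.37 ≈ 15.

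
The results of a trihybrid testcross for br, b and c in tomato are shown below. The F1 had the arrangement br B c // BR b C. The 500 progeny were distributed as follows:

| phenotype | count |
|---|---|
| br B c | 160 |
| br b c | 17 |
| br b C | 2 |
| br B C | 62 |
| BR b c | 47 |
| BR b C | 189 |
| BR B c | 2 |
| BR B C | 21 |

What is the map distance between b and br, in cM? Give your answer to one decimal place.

The two rarest classes, BR B c and br b C, are the double crossovers. Comparing them with the parentals, only the br allele has switched, so br is the middle locus and the order is b – br – c.
Crossovers in the b–br interval produce the single-crossover classes br b c and BR B C (17 + 21 = 38) plus the double crossovers (4).
RF(b–br) = (38 + 4) / 500 = 42/500 = 0.0840 → 8.4 cM.

8.4 cM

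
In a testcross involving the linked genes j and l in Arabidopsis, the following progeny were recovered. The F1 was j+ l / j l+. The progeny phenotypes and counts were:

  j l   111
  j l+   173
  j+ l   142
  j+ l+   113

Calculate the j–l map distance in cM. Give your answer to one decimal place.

41.6 cM

The recombinant classes are j+ l+ and j l: 113 + 111 = 224.
Recombination frequency = 224/539 = 0.4156 ≈ 41.6%, i.e. 41.6 cM.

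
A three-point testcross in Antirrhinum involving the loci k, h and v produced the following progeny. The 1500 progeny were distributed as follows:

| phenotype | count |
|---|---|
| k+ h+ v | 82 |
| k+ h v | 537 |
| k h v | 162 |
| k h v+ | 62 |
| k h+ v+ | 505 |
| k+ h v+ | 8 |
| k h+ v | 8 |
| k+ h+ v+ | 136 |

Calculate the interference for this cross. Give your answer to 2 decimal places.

0.52

The two most frequent reciprocal classes, k+ h v and k h+ v+, are the parental types, so the F1 was k+ h v / k h+ v+.
The two rarest classes, k+ h v+ and k h+ v, are the double crossovers. Comparing them with the parentals, only the v allele has switched, so v is the middle locus and the order is k – v – h.
k–v: (298 + 16)/1500 = 0.2093; v–h: (144 + 16)/1500 = 0.1067.
Expected DCO frequency = 0.2093 × 0.1067 ≈ 0.02233; observed = 16/1500 ≈ 0.01067.
Coefficient of coincidence = 0.01067/0.02233 ≈ 0.48; interference = 1 − 0.48 = 0.52.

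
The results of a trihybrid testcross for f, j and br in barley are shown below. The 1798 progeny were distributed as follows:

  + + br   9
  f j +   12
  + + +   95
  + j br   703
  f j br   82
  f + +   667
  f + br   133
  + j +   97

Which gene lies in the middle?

j

The two most frequent reciprocal classes, f + + and + j br, are the parental types, so the F1 was f + + / + j br.
The two rarest classes, f j + and + + br, are the double crossovers. Comparing them with the parentals, only the j allele has switched, so j is the middle locus and the order is br – j – f.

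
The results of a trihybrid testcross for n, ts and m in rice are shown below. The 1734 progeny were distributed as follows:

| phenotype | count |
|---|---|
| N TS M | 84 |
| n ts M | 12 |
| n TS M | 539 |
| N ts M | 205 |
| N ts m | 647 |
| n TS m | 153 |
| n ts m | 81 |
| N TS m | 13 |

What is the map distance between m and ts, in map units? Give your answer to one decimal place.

22.1 map units

The two most frequent reciprocal classes, N ts m and n TS M, are the parental types, so the F1 was N ts m / n TS M.
The two rarest classes, N TS m and n ts M, are the double crossovers. Comparing them with the parentals, only the ts allele has switched, so ts is the middle locus and the order is m – ts – n.
Crossovers in the m–ts interval produce the single-crossover classes N ts M and n TS m (205 + 153 = 358) plus the double crossovers (25).
RF(m–ts) = (358 + 25) / 1734 = 383/1734 = 0.2209 → 22.1 map units.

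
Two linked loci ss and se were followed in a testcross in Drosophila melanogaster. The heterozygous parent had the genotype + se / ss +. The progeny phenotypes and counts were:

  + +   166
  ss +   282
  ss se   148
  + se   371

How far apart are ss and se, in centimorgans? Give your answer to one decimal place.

The recombinant classes are + + and ss se: 166 + 148 = 314.
Recombination frequency = 314/967 = 0.3247 ≈ 32.5%, i.e. 32.5 centimorgans.

32.5 centimorgans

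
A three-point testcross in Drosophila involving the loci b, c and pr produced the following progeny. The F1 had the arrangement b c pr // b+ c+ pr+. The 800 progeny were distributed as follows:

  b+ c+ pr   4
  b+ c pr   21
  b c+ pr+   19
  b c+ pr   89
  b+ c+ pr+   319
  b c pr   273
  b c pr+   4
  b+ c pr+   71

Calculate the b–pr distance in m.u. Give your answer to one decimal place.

6.0 m.u.

The two rarest classes, b c pr+ and b+ c+ pr, are the double crossovers. Comparing them with the parentals, only the pr allele has switched, so pr is the middle locus and the order is c – pr – b.
Crossovers in the pr–b interval produce the single-crossover classes b+ c pr and b c+ pr+ (21 + 19 = 40) plus the double crossovers (8).
RF(pr–b) = (40 + 8) / 800 = 48/800 = 0.0600 → 6.0 m.u.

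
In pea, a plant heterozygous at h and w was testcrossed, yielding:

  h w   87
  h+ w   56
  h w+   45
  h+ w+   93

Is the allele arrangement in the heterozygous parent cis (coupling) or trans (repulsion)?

The two most frequent classes are h+ w+ (93) and h w (87); these are the parental (non-recombinant) types.
So the F1 carried h+ w+ on one chromosome and h w on the other — the recessive alleles are on the same chromosome (cis / coupling).

cis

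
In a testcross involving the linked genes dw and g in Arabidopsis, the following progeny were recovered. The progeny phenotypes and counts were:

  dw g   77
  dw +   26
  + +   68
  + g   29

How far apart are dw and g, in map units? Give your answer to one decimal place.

27.5 map units

The two most frequent classes, + + (68) and dw g (77), are the parental types, so the F1 was + + / dw g.
The recombinant classes are + g and dw +: 29 + 26 = 55.
Recombination frequency = 55/200 = 0.2750 ≈ 27.5%, i.e. 27.5 map units.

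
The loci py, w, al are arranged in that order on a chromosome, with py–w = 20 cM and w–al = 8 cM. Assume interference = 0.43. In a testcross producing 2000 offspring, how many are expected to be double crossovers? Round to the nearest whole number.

Map distances give recombination frequencies of 0.200 and 0.080 for the two intervals.
With interference 0.43 (so coincidence = 0.57), expected double-crossover frequency = 0.200 × 0.080 × 0.57 = 0.00912.
Expected number = 0.00912 × 2000 = 18.24 ≈ 18.

18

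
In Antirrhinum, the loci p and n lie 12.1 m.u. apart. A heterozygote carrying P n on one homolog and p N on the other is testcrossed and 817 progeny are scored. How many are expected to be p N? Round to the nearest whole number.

A map distance of 12.1 m.u. corresponds to a recombination frequency of 0.121.
The F1 is P n / p N, so p N is a parental gamete class with expected frequency (1 − r)/2 = 0.879/2 = 0.4395.
Expected number = 0.4395 × 817 = 359.07 ≈ 359.

359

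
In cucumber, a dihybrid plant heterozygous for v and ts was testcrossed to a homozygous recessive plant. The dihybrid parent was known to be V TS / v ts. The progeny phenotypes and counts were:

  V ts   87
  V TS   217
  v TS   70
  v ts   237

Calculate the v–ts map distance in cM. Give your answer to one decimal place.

25.7 cM

The recombinant classes are V ts and v TS: 87 + 70 = 157.
Recombination frequency = 157/611 = 0.2570 ≈ 25.7%, i.e. 25.7 cM.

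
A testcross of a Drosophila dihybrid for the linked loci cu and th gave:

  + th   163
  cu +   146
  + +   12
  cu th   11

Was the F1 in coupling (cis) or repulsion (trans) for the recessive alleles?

The two most frequent classes are + th (163) and cu + (146); these are the parental (non-recombinant) types.
So the F1 carried + th on one chromosome and cu + on the other — the recessive alleles are on opposite chromosomes (trans / repulsion).

trans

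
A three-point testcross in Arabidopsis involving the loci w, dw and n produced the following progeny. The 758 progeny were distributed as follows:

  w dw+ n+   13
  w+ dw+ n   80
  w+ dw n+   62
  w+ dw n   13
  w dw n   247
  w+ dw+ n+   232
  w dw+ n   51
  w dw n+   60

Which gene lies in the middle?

The two most frequent reciprocal classes, w dw n and w+ dw+ n+, are the parental types, so the F1 was w dw n / w+ dw+ n+.
The two rarest classes, w+ dw n and w dw+ n+, are the double crossovers. Comparing them with the parentals, only the w allele has switched, so w is the middle locus and the order is dw – w – n.

w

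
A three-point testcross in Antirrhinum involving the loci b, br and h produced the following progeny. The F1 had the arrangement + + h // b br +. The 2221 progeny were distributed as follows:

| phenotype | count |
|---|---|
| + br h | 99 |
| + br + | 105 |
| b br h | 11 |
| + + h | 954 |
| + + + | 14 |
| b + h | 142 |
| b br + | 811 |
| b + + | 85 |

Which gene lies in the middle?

The two rarest classes, + + + and b br h, are the double crossovers. Comparing them with the parentals, only the h allele has switched, so h is the middle locus and the order is b – h – br.

h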